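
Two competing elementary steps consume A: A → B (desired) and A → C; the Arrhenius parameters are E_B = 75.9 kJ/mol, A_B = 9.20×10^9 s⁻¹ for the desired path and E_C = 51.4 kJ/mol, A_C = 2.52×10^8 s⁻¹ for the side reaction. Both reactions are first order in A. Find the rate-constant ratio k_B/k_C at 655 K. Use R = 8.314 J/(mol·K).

With equal orders, S_{B/C} = k_B/k_C = (A_B/A_C)·exp[(E_C−E_B)/(RT)].
(E_C−E_B)/(RT) = (51.4−75.9)×10³/(8.314×655) = -24500/5446 = -4.499.
k_B/k_C = (9.20×10^9/2.52×10^8)·exp(-4.499) = 36.51 × 0.01112 = 0.406.

0.406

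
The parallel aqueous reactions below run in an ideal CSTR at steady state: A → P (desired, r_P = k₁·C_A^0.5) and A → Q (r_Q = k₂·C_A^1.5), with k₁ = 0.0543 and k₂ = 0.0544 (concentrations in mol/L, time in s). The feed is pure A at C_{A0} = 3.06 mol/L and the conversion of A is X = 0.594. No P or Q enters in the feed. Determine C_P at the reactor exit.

0.810 mol/L

Exit C_A = C_{A0}(1−X) = 3.06×0.406 = 1.242 mol/L.
A CSTR operates uniformly at the exit composition, giving r_P = 0.06052 and r_Q = 0.07533 (each k·C_A^n at C_A = 1.242).
Fraction of consumed A going to P: r_P/(r_P+r_Q) = 0.4455.
C_P = 0.4455·C_{A0}·X = 0.4455×3.06×0.594 = 0.810 mol/L.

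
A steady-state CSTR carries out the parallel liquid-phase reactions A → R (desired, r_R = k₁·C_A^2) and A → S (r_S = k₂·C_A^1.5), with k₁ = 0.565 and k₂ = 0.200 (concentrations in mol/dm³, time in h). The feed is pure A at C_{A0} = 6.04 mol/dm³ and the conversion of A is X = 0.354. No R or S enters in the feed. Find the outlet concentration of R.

Exit C_A = C_{A0}(1−X) = 6.04×0.646 = 3.902 mol/dm³.
In a CSTR the entire volume is at exit conditions, so r_R = 0.565×3.902^2 = 8.602 and r_S = 0.200×3.902^1.5 = 1.541.
Fraction of consumed A going to R: r_R/(r_R+r_S) = 0.8480.
C_R = 0.8480·C_{A0}·X = 0.8480×6.04×0.354 = 1.81 mol/dm³.

1.81 mol/dm³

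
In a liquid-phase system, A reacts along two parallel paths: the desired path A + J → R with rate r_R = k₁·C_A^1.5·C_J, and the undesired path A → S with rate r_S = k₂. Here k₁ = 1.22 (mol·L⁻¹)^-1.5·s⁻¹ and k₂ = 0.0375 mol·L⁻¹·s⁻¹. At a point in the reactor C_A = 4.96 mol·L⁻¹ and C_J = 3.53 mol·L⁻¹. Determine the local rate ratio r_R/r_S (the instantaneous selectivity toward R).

S_{R/S} = r_R/r_S = (k₁·C_A^1.5·C_J)/(k₂) = (k₁/k₂)·C_A^1.5·C_J.
= (1.22×4.960^1.5×3.530) / (0.0375) = 47.57/0.03750 = 1269.
Since the desired path is higher order in A, keeping C_A high (PFR or concentrated feed) favours R.

1269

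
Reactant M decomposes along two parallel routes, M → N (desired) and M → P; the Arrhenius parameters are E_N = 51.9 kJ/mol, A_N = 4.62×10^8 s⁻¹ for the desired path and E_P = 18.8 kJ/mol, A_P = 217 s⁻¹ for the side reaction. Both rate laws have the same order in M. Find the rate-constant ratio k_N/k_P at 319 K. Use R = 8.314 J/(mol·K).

8.09

Since both paths have the same order in M, the concentration cancels and S_{N/P} = k_N/k_P = (A_N/A_P)·exp[(E_P−E_N)/(RT)].
(E_P−E_N)/(RT) = (18.8−51.9)×10³/(8.314×319) = -33100/2652 = -12.48.
k_N/k_P = (4.62×10^8/217)·exp(-12.48) = 2.129×10^6 × 3.801×10^-6 = 8.09.
Since E_N > E_P, raising the temperature improves selectivity toward N.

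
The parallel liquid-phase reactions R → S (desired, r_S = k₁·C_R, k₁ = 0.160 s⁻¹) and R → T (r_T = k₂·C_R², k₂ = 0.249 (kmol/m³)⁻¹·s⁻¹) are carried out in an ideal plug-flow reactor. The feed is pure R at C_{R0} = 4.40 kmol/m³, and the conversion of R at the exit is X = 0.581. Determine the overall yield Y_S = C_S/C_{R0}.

0.103

C_R = C_{R0}(1−X) = 1.844 kmol/m³.
Along a PFR/batch, dC_S/dC_R = −r_S/(r_S+r_T) = −k₁/(k₁+k₂·C_R).
Integrating from C_{R0} to C_R: C_S = (0.160/0.249)·ln[(0.160+0.249·4.40)/(0.160+0.249·1.84)] = 0.6426·ln(1.256/0.6191) = 0.4544 kmol/m³.
Y_S = C_S/C_{R0} = 0.4544/4.40 = 0.103.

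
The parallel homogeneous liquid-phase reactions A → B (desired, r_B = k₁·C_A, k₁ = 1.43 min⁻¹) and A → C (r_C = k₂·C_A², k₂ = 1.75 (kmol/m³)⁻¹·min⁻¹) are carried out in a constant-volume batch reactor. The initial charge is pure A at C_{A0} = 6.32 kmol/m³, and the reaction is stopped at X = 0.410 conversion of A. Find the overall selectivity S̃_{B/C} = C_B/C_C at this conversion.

C_A = C_{A0}(1−X) = 3.729 kmol/m³.
Along a PFR/batch, dC_B/dC_A = −r_B/(r_B+r_C) = −k₁/(k₁+k₂·C_A).
Integrating from C_{A0} to C_A: C_B = (1.43/1.75)·ln[(1.43+1.75·6.32)/(1.43+1.75·3.73)] = 0.8171·ln(12.49/7.955) = 0.3686 kmol/m³.
C_C = (C_{A0}−C_A)−C_B = 2.223 kmol/m³; S̃_{B/C} = 0.3686/2.223 = 0.166.

0.166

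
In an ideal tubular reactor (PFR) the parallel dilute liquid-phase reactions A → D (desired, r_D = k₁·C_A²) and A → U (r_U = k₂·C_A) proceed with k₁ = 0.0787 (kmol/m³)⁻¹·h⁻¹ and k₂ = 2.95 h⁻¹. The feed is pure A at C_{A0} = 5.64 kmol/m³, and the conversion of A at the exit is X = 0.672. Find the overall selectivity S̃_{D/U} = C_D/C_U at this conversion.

C_A = C_{A0}(1−X) = 1.850 kmol/m³.
Along a PFR/batch, dC_U/dC_A = −r_U/(r_D+r_U) = −k₂/(k₂+k₁·C_A).
Integrating from C_{A0} to C_A: C_U = (2.95/0.0787)·ln[(2.95+0.0787·5.64)/(2.95+0.0787·1.85)] = 37.48·ln(3.394/3.096) = 3.448 kmol/m³.
Then C_D = (C_{A0}−C_A) − C_U = 3.790 − 3.448 = 0.3418 kmol/m³.
S̃_{D/U} = C_D/C_U = 0.3418/3.448 = 0.0991.

0.0991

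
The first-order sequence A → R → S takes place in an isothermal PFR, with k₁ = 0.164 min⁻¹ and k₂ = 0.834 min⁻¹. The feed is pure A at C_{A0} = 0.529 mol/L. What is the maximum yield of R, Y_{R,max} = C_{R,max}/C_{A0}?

Evaluating C_R at τ_opt = ln(k₂/k₁)/(k₂−k₁) gives C_{R,max}/C_{A0} = (k₁/k₂)^[k₂/(k₂−k₁)].
= (0.164/0.834)^(0.834/(0.834−0.164)) = (0.1966)^(1.245) = 0.1321.

0.132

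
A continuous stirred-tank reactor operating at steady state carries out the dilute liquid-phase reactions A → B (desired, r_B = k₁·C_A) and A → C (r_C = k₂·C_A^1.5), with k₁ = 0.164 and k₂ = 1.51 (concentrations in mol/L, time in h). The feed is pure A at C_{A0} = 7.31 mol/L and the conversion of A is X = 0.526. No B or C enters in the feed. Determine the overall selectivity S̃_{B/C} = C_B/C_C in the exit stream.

0.0583

Exit C_A = C_{A0}(1−X) = 7.31×0.474 = 3.465 mol/L.
Rates in a CSTR are evaluated at the outlet concentration: r_B = 0.164×3.465 = 0.5683, r_C = 1.51×3.465^1.5 = 9.739.
Overall selectivity = C_B/C_C = r_Bτ/(r_Cτ) = r_B/r_C = 0.0583.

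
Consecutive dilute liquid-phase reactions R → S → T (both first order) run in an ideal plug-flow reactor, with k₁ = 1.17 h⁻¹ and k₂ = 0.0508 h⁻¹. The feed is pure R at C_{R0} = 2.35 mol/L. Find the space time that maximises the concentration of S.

2.80 h

For first-order series the maximum of C_S occurs at τ_opt = ln(k₂/k₁)/(k₂−k₁).
= ln(0.0508/1.17)/(0.0508−1.17) = ln(0.04342)/-1.119 = -3.137/-1.119 = 2.80 h.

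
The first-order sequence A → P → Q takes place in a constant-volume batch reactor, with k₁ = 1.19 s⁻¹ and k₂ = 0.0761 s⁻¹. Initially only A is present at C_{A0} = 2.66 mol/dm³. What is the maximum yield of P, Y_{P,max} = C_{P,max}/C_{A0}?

0.829

For a first-order series the maximum intermediate yield is C_{P,max}/C_{A0} = (k₁/k₂)^[k₂/(k₂−k₁)].
= (1.19/0.0761)^(0.0761/(0.0761−1.19)) = (15.64)^(-0.06832) = 0.8287.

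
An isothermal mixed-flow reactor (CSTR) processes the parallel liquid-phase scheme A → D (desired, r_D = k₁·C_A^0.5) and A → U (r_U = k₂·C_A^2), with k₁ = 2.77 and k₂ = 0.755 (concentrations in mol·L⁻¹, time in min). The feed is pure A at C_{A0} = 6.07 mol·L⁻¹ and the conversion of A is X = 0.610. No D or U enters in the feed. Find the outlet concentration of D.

1.86 mol·L⁻¹

Exit C_A = C_{A0}(1−X) = 6.07×0.390 = 2.367 mol·L⁻¹.
Rates in a CSTR are evaluated at the outlet concentration: r_D = 2.77×2.367^0.5 = 4.262, r_U = 0.755×2.367^2 = 4.231.
Fraction of consumed A going to D: r_D/(r_D+r_U) = 0.5018.
C_D = 0.5018·C_{A0}·X = 0.5018×6.07×0.610 = 1.86 mol·L⁻¹.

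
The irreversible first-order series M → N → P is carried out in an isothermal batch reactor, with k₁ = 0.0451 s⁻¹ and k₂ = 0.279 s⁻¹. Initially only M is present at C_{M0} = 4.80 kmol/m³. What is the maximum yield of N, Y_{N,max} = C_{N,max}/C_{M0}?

0.114

Evaluating C_N at t_opt = ln(k₂/k₁)/(k₂−k₁) gives C_{N,max}/C_{M0} = (k₁/k₂)^[k₂/(k₂−k₁)].
= (0.0451/0.279)^(0.279/(0.279−0.0451)) = (0.1616)^(1.193) = 0.1138.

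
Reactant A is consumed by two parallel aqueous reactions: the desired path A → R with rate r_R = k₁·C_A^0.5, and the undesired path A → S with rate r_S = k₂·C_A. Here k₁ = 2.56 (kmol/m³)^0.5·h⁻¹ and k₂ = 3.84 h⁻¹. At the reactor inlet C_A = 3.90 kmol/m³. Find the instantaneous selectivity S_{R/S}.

0.338

S_{R/S} = r_R/r_S = (k₁·C_A^0.5)/(k₂·C_A) = (k₁/k₂)·C_A^-0.5.
= (2.56×3.900^0.5) / (3.84×3.900) = 5.056/14.98 = 0.338.
The undesired path is higher order in A, so low C_A (CSTR or dilute feed) favours R.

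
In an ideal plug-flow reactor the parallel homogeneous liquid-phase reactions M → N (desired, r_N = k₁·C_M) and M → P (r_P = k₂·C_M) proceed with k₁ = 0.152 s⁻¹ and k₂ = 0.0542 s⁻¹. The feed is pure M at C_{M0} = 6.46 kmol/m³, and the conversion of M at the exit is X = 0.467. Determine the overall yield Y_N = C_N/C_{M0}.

C_M = C_{M0}(1−X) = 3.443 kmol/m³.
Both paths are first order in M, so the instantaneous fraction to N is constant: dC_N/d(−C_M) = k₁/(k₁+k₂) = 0.7371.
C_N = 0.7371·(C_{M0}−C_M) = 0.7371×3.017 = 2.22 kmol/m³.
Y_N = C_N/C_{M0} = 2.224/6.46 = 0.344.

0.344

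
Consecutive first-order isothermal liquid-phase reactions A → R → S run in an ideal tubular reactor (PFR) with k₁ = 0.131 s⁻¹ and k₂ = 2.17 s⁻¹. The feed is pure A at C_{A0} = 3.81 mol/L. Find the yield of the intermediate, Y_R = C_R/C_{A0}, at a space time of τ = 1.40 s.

0.0504

Solving the coupled first-order balances gives C_R(τ) = [k₁/(k₂−k₁)]·C_{A0}·(e^(−k₁τ) − e^(−k₂τ)).
e^(−k₁τ) = e^(−0.131×1.40) = e^(−0.1834) = 0.8324; e^(−k₂τ) = e^(−3.038) = 0.04793.
C_R = 0.131×3.81/(2.17−0.131) × (0.8324−0.04793) = 0.2448×0.7845 = 0.1920 mol/L.
Y_R = C_R/C_{A0} = 0.1920/3.81 = 0.0504.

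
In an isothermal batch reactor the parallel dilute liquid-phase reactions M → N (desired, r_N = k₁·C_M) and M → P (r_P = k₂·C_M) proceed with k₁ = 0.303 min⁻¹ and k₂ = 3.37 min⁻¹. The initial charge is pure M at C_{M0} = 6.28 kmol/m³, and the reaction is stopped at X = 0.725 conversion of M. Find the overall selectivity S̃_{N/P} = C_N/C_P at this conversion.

0.0899

C_M = C_{M0}(1−X) = 1.727 kmol/m³.
Both paths are first order in M, so the instantaneous fraction to N is constant: dC_N/d(−C_M) = k₁/(k₁+k₂) = 0.08249.
C_N = 0.08249·(C_{M0}−C_M) = 0.08249×4.553 = 0.376 kmol/m³.
C_P = (C_{M0}−C_M)−C_N = 4.177 kmol/m³; S̃_{N/P} = 0.3756/4.177 = 0.0899.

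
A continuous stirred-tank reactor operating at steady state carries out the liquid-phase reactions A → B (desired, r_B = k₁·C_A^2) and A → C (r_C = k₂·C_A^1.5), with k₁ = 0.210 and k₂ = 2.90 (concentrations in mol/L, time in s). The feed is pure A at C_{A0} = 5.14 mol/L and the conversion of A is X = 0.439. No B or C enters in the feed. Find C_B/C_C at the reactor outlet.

Exit C_A = C_{A0}(1−X) = 5.14×0.561 = 2.884 mol/L.
Rates in a CSTR are evaluated at the outlet concentration: r_B = 0.210×2.884^2 = 1.746, r_C = 2.90×2.884^1.5 = 14.20.
Overall selectivity = C_B/C_C = r_Bτ/(r_Cτ) = r_B/r_C = 0.123.

0.123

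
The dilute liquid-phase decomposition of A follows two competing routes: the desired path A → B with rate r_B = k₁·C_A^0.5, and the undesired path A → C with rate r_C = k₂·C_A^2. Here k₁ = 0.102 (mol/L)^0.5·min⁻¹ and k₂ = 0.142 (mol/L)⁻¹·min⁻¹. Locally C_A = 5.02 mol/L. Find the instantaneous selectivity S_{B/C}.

S_{B/C} = r_B/r_C = (k₁·C_A^0.5)/(k₂·C_A^2) = (k₁/k₂)·C_A^-1.5.
= (0.102×5.020^0.5) / (0.142×5.020^2) = 0.2285/3.578 = 0.0639.
The undesired path is higher order in A, so low C_A (CSTR or dilute feed) favours B.

0.0639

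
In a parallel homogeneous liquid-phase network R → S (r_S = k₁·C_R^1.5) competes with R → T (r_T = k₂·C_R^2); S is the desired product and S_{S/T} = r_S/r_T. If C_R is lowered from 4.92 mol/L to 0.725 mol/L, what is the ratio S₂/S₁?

S_{S/T} = (k₁/k₂)·C_R^-0.5, so S₂/S₁ = (C_{R,2}/C_{R,1})^-0.5.
= (0.725/4.92)^(-0.5) = (0.1474)^(-0.5) = 2.61.
Selectivity toward S rises as C_R falls — low-concentration operation is favoured.

2.61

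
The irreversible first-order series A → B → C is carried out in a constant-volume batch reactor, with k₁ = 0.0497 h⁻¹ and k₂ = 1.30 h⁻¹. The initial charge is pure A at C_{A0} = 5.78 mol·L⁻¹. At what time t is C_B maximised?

2.61 h

For first-order series the maximum of C_B occurs at t_opt = ln(k₂/k₁)/(k₂−k₁).
= ln(1.30/0.0497)/(1.30−0.0497) = ln(26.16)/1.250 = 3.264/1.250 = 2.61 h.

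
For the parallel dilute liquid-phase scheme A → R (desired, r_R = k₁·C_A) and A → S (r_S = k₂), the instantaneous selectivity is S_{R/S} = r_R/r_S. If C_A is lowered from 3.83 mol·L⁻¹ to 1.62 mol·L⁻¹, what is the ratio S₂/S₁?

0.423

S_{R/S} = (k₁/k₂)·C_A, so S₂/S₁ = (C_{A,2}/C_{A,1}).
= 1.62/3.83 = 0.423.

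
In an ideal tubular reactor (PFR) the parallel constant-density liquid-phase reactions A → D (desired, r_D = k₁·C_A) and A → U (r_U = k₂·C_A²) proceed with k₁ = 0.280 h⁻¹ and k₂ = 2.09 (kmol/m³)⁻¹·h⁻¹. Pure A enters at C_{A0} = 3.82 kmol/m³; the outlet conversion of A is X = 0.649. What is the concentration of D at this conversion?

0.132 kmol/m³

C_A = C_{A0}(1−X) = 1.341 kmol/m³.
Along a PFR/batch, dC_D/dC_A = −r_D/(r_D+r_U) = −k₁/(k₁+k₂·C_A).
Integrating from C_{A0} to C_A: C_D = (0.280/2.09)·ln[(0.280+2.09·3.82)/(0.280+2.09·1.34)] = 0.1340·ln(8.264/3.082) = 0.1321 kmol/m³.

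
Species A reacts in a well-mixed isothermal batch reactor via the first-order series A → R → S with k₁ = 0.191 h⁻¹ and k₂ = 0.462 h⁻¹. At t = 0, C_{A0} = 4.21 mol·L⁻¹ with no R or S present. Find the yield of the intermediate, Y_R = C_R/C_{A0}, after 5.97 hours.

For first-order series with pure A initially, C_R(t) = k₁C_{A0}/(k₂−k₁)·(e^(−k₁t) − e^(−k₂t)).
e^(−k₁t) = e^(−0.191×5.97) = e^(−1.140) = 0.3197; e^(−k₂t) = e^(−2.758) = 0.06341.
C_R = 0.191×4.21/(0.462−0.191) × (0.3197−0.06341) = 2.967×0.2563 = 0.7606 mol·L⁻¹.
Y_R = C_R/C_{A0} = 0.7606/4.21 = 0.181.

0.181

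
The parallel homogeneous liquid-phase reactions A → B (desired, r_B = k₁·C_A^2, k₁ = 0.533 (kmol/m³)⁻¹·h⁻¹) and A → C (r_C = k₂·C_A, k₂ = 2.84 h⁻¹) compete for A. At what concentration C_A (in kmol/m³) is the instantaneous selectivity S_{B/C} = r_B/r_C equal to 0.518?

S_{B/C} = (k₁/k₂)·C_A ⇒ C_A = S·k₂/k₁.
= 0.518×2.84/0.533 = 2.76 kmol/m³.

2.76 kmol/m³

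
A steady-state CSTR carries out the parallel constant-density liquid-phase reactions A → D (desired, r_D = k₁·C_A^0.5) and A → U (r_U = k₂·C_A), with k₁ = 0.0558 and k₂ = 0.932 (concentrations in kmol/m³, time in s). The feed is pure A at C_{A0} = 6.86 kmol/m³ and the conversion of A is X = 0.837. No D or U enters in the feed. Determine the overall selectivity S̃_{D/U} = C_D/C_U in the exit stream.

Exit C_A = C_{A0}(1−X) = 6.86×0.163 = 1.118 kmol/m³.
Rates in a CSTR are evaluated at the outlet concentration: r_D = 0.0558×1.118^0.5 = 0.05901, r_U = 0.932×1.118 = 1.042.
Overall selectivity = C_D/C_U = r_Dτ/(r_Uτ) = r_D/r_U = 0.0566.

0.0566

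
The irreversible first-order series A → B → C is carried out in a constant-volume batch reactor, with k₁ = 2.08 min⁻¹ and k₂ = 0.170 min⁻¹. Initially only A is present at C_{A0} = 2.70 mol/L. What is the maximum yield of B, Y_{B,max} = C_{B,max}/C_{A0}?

0.800

For a first-order series the maximum intermediate yield is C_{B,max}/C_{A0} = (k₁/k₂)^[k₂/(k₂−k₁)].
= (2.08/0.170)^(0.170/(0.170−2.08)) = (12.24)^(-0.08901) = 0.8002.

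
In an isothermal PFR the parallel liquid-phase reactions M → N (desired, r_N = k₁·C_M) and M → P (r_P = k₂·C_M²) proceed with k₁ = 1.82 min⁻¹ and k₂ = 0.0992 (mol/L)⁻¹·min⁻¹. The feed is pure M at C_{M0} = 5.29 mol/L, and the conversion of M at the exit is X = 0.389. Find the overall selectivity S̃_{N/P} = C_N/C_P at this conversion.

4.32

C_M = C_{M0}(1−X) = 3.232 mol/L.
Along a PFR/batch, dC_N/dC_M = −r_N/(r_N+r_P) = −k₁/(k₁+k₂·C_M).
Integrating from C_{M0} to C_M: C_N = (1.82/0.0992)·ln[(1.82+0.0992·5.29)/(1.82+0.0992·3.23)] = 18.35·ln(2.345/2.141) = 1.671 mol/L.
C_P = (C_{M0}−C_M)−C_N = 0.3867 mol/L; S̃_{N/P} = 1.671/0.3867 = 4.32.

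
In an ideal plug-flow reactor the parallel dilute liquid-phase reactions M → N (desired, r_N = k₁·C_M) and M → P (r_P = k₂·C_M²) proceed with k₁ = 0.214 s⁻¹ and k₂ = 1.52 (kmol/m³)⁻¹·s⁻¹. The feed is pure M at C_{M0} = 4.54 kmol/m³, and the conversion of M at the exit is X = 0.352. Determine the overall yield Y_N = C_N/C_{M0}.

C_M = C_{M0}(1−X) = 2.942 kmol/m³.
Along a PFR/batch, dC_N/dC_M = −r_N/(r_N+r_P) = −k₁/(k₁+k₂·C_M).
Integrating from C_{M0} to C_M: C_N = (0.214/1.52)·ln[(0.214+1.52·4.54)/(0.214+1.52·2.94)] = 0.1408·ln(7.115/4.686) = 0.05880 kmol/m³.
Y_N = C_N/C_{M0} = 0.05880/4.54 = 0.0130.

0.0130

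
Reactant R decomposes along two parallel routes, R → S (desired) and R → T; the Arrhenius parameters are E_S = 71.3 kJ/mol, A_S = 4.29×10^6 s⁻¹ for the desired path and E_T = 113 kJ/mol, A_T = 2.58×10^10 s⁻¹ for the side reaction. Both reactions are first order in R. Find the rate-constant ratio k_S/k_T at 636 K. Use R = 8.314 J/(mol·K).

k_S/k_T = (A_S/A_T)·exp[−(E_S−E_T)/(RT)] = (A_S/A_T)·exp[(E_T−E_S)/(RT)].
(E_T−E_S)/(RT) = (113−71.3)×10³/(8.314×636) = 41700/5288 = 7.886.
k_S/k_T = (4.29×10^6/2.58×10^10)·exp(7.886) = 1.663×10^-4 × 2660 = 0.442.

0.442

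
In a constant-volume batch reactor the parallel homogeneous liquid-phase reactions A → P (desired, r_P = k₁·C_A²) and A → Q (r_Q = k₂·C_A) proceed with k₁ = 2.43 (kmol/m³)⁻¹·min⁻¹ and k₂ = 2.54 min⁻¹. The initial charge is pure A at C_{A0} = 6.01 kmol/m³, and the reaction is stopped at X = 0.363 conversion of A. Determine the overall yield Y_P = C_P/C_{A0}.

C_A = C_{A0}(1−X) = 3.828 kmol/m³.
Along a PFR/batch, dC_Q/dC_A = −r_Q/(r_P+r_Q) = −k₂/(k₂+k₁·C_A).
Integrating from C_{A0} to C_A: C_Q = (2.54/2.43)·ln[(2.54+2.43·6.01)/(2.54+2.43·3.83)] = 1.045·ln(17.14/11.84) = 0.3867 kmol/m³.
Then C_P = (C_{A0}−C_A) − C_Q = 2.182 − 0.3867 = 1.795 kmol/m³.
Y_P = C_P/C_{A0} = 1.795/6.01 = 0.299.

0.299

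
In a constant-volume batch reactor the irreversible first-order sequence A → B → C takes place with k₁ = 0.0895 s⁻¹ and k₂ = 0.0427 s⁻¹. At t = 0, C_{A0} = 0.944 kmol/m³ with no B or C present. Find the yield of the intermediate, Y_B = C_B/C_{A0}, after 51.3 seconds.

The intermediate concentration in a first-order A→B→C sequence is C_B = k₁C_{A0}(e^(−k₁t) − e^(−k₂t))/(k₂−k₁).
e^(−k₁t) = e^(−0.0895×51.3) = e^(−4.591) = 0.01014; e^(−k₂t) = e^(−2.191) = 0.1119.
C_B = 0.0895×0.944/(0.0427−0.0895) × (0.01014−0.1119) = (-1.805)×(-0.1017) = 0.1836 kmol/m³.
Y_B = C_B/C_{A0} = 0.1836/0.944 = 0.195.

0.195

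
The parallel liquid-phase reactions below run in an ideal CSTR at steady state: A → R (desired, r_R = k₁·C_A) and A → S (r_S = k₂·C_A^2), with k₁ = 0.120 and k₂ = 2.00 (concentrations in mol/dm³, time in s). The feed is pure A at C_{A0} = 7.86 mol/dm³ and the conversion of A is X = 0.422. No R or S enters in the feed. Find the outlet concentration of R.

Exit C_A = C_{A0}(1−X) = 7.86×0.578 = 4.543 mol/dm³.
Rates in a CSTR are evaluated at the outlet concentration: r_R = 0.120×4.543 = 0.5452, r_S = 2.00×4.543^2 = 41.28.
Fraction of consumed A going to R: r_R/(r_R+r_S) = 0.01303.
C_R = 0.01303·C_{A0}·X = 0.01303×7.86×0.422 = 0.0432 mol/dm³.

0.0432 mol/dm³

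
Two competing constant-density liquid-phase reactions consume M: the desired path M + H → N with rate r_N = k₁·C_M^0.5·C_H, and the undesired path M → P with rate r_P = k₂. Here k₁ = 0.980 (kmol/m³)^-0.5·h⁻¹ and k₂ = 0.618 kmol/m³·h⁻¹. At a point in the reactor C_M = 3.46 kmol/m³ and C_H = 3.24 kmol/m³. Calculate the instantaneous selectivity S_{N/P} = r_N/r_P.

9.56

S_{N/P} = r_N/r_P = (k₁·C_M^0.5·C_H)/(k₂) = (k₁/k₂)·C_M^0.5·C_H.
= (0.980×3.460^0.5×3.240) / (0.618) = 5.906/0.6180 = 9.56.
Since the desired path is higher order in M, keeping C_M high (PFR or concentrated feed) favours N.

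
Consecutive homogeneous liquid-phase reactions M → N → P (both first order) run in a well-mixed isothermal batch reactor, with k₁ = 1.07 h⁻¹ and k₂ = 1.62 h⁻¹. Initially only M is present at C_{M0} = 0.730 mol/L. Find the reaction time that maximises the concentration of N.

Setting dC_N/dt = 0 gives t_opt = ln(k₂/k₁)/(k₂−k₁).
= ln(1.62/1.07)/(1.62−1.07) = ln(1.514)/0.5500 = 0.4148/0.5500 = 0.754 h.

0.754 h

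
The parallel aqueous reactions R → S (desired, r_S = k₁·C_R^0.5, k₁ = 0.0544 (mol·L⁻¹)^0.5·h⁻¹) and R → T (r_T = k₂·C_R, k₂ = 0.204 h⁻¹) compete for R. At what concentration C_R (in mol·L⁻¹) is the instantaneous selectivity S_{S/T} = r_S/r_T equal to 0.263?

1.03 mol·L⁻¹

S_{S/T} = (k₁/k₂)·C_R^-0.5 ⇒ C_R = (S·k₂/k₁)^(-2).
= (0.263×0.204/0.0544)^(-2) = (0.9863)^(-2) = 1.03 mol·L⁻¹.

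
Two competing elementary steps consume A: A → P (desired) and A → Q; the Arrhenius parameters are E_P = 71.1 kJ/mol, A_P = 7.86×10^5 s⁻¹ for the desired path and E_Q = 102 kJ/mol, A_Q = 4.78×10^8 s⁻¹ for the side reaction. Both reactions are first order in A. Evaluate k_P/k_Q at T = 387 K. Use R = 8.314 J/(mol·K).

24.4

With equal orders, S_{P/Q} = k_P/k_Q = (A_P/A_Q)·exp[(E_Q−E_P)/(RT)].
(E_Q−E_P)/(RT) = (102−71.1)×10³/(8.314×387) = 30900/3218 = 9.604.
k_P/k_Q = (7.86×10^5/4.78×10^8)·exp(9.604) = 0.001644 × 14819 = 24.4.
Since E_P < E_Q, lowering the temperature improves selectivity toward P.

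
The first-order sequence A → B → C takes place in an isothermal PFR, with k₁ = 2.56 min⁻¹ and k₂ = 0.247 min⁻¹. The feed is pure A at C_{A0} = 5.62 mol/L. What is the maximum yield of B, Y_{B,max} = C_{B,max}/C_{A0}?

0.779

At the optimum, C_{B,max}/C_{A0} = (k₁/k₂)^[k₂/(k₂−k₁)].
= (2.56/0.247)^(0.247/(0.247−2.56)) = (10.36)^(-0.1068) = 0.7790.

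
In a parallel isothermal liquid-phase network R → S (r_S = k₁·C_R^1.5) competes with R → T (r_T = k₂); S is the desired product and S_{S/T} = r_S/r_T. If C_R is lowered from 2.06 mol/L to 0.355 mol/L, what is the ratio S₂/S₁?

0.0715

S_{S/T} = (k₁/k₂)·C_R^1.5, so S₂/S₁ = (C_{R,2}/C_{R,1})^1.5.
= (0.355/2.06)^1.5 = (0.1723)^1.5 = 0.0715.
Selectivity toward S falls as C_R falls — high-concentration operation is favoured.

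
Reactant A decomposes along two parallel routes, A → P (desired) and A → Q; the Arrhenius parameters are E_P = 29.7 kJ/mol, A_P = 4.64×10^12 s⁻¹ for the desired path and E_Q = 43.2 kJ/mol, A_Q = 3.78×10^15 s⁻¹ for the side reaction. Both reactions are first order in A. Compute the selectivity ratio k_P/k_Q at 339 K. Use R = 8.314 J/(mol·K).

k_P/k_Q = (A_P/A_Q)·exp[−(E_P−E_Q)/(RT)] = (A_P/A_Q)·exp[(E_Q−E_P)/(RT)].
(E_Q−E_P)/(RT) = (43.2−29.7)×10³/(8.314×339) = 13500/2818 = 4.790.
k_P/k_Q = (4.64×10^12/3.78×10^15)·exp(4.790) = 0.001228 × 120.3 = 0.148.

0.148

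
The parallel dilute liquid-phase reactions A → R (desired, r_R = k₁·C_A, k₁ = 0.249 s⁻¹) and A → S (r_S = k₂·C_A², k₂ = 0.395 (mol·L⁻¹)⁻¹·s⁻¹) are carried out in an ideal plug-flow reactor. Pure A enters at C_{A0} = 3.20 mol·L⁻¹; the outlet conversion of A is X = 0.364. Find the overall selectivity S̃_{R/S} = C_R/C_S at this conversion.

0.244

C_A = C_{A0}(1−X) = 2.035 mol·L⁻¹.
Along a PFR/batch, dC_R/dC_A = −r_R/(r_R+r_S) = −k₁/(k₁+k₂·C_A).
Integrating from C_{A0} to C_A: C_R = (0.249/0.395)·ln[(0.249+0.395·3.20)/(0.249+0.395·2.04)] = 0.6304·ln(1.513/1.053) = 0.2285 mol·L⁻¹.
C_S = (C_{A0}−C_A)−C_R = 0.9363 mol·L⁻¹; S̃_{R/S} = 0.2285/0.9363 = 0.244.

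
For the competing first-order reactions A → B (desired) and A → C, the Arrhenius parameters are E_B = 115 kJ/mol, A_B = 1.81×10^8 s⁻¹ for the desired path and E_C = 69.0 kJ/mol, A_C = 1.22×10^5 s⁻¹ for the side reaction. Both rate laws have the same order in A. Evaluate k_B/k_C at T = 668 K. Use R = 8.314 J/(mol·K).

With equal orders, S_{B/C} = k_B/k_C = (A_B/A_C)·exp[(E_C−E_B)/(RT)].
(E_C−E_B)/(RT) = (69.0−115)×10³/(8.314×668) = -46000/5554 = -8.283.
k_B/k_C = (1.81×10^8/1.22×10^5)·exp(-8.283) = 1484 × 2.529×10^-4 = 0.375.
Since E_B > E_C, raising the temperature improves selectivity toward B.

0.375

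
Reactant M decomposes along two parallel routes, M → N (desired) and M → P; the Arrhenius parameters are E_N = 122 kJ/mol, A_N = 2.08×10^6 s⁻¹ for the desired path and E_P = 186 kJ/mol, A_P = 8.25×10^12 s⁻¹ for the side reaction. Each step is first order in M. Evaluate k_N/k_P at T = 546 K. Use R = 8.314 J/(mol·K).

Since both paths have the same order in M, the concentration cancels and S_{N/P} = k_N/k_P = (A_N/A_P)·exp[(E_P−E_N)/(RT)].
(E_P−E_N)/(RT) = (186−122)×10³/(8.314×546) = 64000/4539 = 14.10.
k_N/k_P = (2.08×10^6/8.25×10^12)·exp(14.10) = 2.521×10^-7 × 1.327×10^6 = 0.335.

0.335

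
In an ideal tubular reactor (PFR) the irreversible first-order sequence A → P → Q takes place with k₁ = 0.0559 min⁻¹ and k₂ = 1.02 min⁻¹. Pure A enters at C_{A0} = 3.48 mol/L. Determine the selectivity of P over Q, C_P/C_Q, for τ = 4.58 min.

For first-order series with pure A initially, C_P(τ) = k₁C_{A0}/(k₂−k₁)·(e^(−k₁τ) − e^(−k₂τ)).
e^(−k₁τ) = e^(−0.0559×4.58) = e^(−0.2560) = 0.7741; e^(−k₂τ) = e^(−4.672) = 0.009357.
C_P = 0.0559×3.48/(1.02−0.0559) × (0.7741−0.009357) = 0.2018×0.7648 = 0.1543 mol/L.
C_A = C_{A0}e^(−k₁τ) = 2.694 mol/L, so C_Q = C_{A0}−C_A−C_P = 0.6317 mol/L; C_P/C_Q = 0.244.

0.244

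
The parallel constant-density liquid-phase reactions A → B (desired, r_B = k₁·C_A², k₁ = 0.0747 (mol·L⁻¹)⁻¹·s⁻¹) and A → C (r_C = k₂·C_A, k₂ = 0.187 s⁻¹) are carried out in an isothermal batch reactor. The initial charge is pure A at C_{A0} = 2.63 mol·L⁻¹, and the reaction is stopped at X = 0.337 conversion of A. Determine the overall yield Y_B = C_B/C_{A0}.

C_A = C_{A0}(1−X) = 1.744 mol·L⁻¹.
Along a PFR/batch, dC_C/dC_A = −r_C/(r_B+r_C) = −k₂/(k₂+k₁·C_A).
Integrating from C_{A0} to C_A: C_C = (0.187/0.0747)·ln[(0.187+0.0747·2.63)/(0.187+0.0747·1.74)] = 2.503·ln(0.3835/0.3173) = 0.4745 mol·L⁻¹.
Then C_B = (C_{A0}−C_A) − C_C = 0.8863 − 0.4745 = 0.4118 mol·L⁻¹.
Y_B = C_B/C_{A0} = 0.4118/2.63 = 0.157.

0.157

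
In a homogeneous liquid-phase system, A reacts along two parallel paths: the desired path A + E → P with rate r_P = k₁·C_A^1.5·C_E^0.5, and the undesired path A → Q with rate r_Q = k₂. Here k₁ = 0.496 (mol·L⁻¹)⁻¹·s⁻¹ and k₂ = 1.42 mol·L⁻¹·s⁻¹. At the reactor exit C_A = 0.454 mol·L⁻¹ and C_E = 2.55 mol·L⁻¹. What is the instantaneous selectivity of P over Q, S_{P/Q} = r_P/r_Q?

0.171

S_{P/Q} = r_P/r_Q = (k₁·C_A^1.5·C_E^0.5)/(k₂) = (k₁/k₂)·C_A^1.5·C_E^0.5.
= (0.496×0.4540^1.5×2.550^0.5) / (1.42) = 0.2423/1.420 = 0.171.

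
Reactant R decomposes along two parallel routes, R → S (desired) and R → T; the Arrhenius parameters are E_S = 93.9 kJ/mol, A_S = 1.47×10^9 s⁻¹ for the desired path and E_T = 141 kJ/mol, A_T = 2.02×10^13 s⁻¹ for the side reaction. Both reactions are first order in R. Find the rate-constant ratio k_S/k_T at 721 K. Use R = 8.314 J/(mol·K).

0.188

With equal orders, S_{S/T} = k_S/k_T = (A_S/A_T)·exp[(E_T−E_S)/(RT)].
(E_T−E_S)/(RT) = (141−93.9)×10³/(8.314×721) = 47100/5994 = 7.857.
k_S/k_T = (1.47×10^9/2.02×10^13)·exp(7.857) = 7.277×10^-5 × 2585 = 0.188.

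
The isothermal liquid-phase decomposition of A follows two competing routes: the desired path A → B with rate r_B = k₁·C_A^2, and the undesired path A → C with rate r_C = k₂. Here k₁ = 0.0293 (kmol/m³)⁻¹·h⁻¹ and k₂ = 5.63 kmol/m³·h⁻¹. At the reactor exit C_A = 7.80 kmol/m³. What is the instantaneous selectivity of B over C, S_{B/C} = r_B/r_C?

S_{B/C} = r_B/r_C = (k₁·C_A^2)/(k₂) = (k₁/k₂)·C_A^2.
= (0.0293×7.800^2) / (5.63) = 1.783/5.630 = 0.317.

0.317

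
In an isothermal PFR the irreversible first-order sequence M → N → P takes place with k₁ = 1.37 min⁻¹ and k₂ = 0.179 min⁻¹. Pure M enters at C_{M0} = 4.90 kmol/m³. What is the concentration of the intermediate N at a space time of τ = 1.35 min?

3.54 kmol/m³

Solving the coupled first-order balances gives C_N(τ) = [k₁/(k₂−k₁)]·C_{M0}·(e^(−k₁τ) − e^(−k₂τ)).
e^(−k₁τ) = e^(−1.37×1.35) = e^(−1.850) = 0.1573; e^(−k₂τ) = e^(−0.2417) = 0.7853.
C_N = 1.37×4.90/(0.179−1.37) × (0.1573−0.7853) = (-5.636)×(-0.6280) = 3.540 kmol/m³.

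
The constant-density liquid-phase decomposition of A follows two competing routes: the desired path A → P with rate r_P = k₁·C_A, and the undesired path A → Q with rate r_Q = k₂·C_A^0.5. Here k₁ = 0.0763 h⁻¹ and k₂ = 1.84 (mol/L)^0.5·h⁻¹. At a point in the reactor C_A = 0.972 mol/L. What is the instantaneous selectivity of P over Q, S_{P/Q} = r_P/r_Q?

S_{P/Q} = r_P/r_Q = (k₁·C_A)/(k₂·C_A^0.5) = (k₁/k₂)·C_A^0.5.
= (0.0763×0.9720) / (1.84×0.9720^0.5) = 0.07416/1.814 = 0.0409.
Since the desired path is higher order in A, keeping C_A high (PFR or concentrated feed) favours P.

0.0409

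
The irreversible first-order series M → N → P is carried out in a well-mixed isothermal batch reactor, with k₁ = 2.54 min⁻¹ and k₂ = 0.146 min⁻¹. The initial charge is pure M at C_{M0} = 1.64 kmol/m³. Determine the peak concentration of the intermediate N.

1.38 kmol/m³

For a first-order series the maximum intermediate yield is C_{N,max}/C_{M0} = (k₁/k₂)^[k₂/(k₂−k₁)].
= (2.54/0.146)^(0.146/(0.146−2.54)) = (17.40)^(-0.06099) = 0.8401.
C_{N,max} = 0.8401×1.64 = 1.38 kmol/m³.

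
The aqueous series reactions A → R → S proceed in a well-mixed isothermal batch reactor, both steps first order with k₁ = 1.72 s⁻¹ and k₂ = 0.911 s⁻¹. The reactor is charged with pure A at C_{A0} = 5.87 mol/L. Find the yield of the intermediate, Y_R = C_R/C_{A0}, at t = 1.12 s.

For first-order series with pure A initially, C_R(t) = k₁C_{A0}/(k₂−k₁)·(e^(−k₁t) − e^(−k₂t)).
e^(−k₁t) = e^(−1.72×1.12) = e^(−1.926) = 0.1457; e^(−k₂t) = e^(−1.020) = 0.3605.
C_R = 1.72×5.87/(0.911−1.72) × (0.1457−0.3605) = (-12.48)×(-0.2148) = 2.681 mol/L.
Y_R = C_R/C_{A0} = 2.681/5.87 = 0.457.

0.457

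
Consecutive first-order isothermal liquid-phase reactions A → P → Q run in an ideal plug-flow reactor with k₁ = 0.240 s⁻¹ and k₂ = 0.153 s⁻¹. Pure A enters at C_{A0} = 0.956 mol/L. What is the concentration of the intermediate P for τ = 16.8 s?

0.155 mol/L

The intermediate concentration in a first-order A→B→C sequence is C_P = k₁C_{A0}(e^(−k₁τ) − e^(−k₂τ))/(k₂−k₁).
e^(−k₁τ) = e^(−0.240×16.8) = e^(−4.032) = 0.01774; e^(−k₂τ) = e^(−2.570) = 0.07650.
C_P = 0.240×0.956/(0.153−0.240) × (0.01774−0.07650) = (-2.637)×(-0.05877) = 0.1550 mol/L.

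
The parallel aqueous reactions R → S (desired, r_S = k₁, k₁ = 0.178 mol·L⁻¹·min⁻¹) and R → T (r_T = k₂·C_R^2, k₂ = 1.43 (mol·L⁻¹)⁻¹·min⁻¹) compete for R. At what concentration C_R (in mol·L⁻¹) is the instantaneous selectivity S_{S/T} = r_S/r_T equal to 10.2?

S_{S/T} = (k₁/k₂)·C_R^-2 ⇒ C_R = (S·k₂/k₁)^(-0.5).
= (10.2×1.43/0.178)^(-0.5) = (81.94)^(-0.5) = 0.110 mol·L⁻¹.

0.110 mol·L⁻¹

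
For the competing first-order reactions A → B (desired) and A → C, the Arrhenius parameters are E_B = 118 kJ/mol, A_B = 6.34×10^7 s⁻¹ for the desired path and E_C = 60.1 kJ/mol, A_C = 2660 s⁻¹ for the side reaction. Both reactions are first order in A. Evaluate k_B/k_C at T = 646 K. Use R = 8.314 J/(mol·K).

Since both paths have the same order in A, the concentration cancels and S_{B/C} = k_B/k_C = (A_B/A_C)·exp[(E_C−E_B)/(RT)].
(E_C−E_B)/(RT) = (60.1−118)×10³/(8.314×646) = -57900/5371 = -10.78.
k_B/k_C = (6.34×10^7/2660)·exp(-10.78) = 23835 × 2.080×10^-5 = 0.496.
Since E_B > E_C, raising the temperature improves selectivity toward B.

0.496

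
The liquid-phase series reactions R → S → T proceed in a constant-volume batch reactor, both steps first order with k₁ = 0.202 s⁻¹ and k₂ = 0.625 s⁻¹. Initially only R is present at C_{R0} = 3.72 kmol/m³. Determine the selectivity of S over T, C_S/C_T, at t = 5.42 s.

0.275

The intermediate concentration in a first-order A→B→C sequence is C_S = k₁C_{R0}(e^(−k₁t) − e^(−k₂t))/(k₂−k₁).
e^(−k₁t) = e^(−0.202×5.42) = e^(−1.095) = 0.3346; e^(−k₂t) = e^(−3.388) = 0.03379.
C_S = 0.202×3.72/(0.625−0.202) × (0.3346−0.03379) = 1.776×0.3008 = 0.5344 kmol/m³.
C_R = C_{R0}e^(−k₁t) = 1.245 kmol/m³, so C_T = C_{R0}−C_R−C_S = 1.941 kmol/m³; C_S/C_T = 0.275.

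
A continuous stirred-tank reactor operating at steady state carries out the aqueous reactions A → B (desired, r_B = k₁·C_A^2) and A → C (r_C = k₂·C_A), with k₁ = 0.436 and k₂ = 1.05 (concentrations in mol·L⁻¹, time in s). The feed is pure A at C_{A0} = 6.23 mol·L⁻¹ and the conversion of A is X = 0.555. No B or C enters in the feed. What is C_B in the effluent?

Exit C_A = C_{A0}(1−X) = 6.23×0.445 = 2.772 mol·L⁻¹.
A CSTR operates uniformly at the exit composition, giving r_B = 3.351 and r_C = 2.911 (each k·C_A^n at C_A = 2.772).
Fraction of consumed A going to B: r_B/(r_B+r_C) = 0.5351.
C_B = 0.5351·C_{A0}·X = 0.5351×6.23×0.555 = 1.85 mol·L⁻¹.

1.85 mol·L⁻¹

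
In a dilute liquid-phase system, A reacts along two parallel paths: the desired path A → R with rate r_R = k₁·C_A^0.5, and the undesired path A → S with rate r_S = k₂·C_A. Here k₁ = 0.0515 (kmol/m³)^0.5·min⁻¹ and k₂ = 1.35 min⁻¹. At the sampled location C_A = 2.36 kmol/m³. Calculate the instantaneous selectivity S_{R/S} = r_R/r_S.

S_{R/S} = r_R/r_S = (k₁·C_A^0.5)/(k₂·C_A) = (k₁/k₂)·C_A^-0.5.
= (0.0515×2.360^0.5) / (1.35×2.360) = 0.07912/3.186 = 0.0248.
The undesired path is higher order in A, so low C_A (CSTR or dilute feed) favours R.

0.0248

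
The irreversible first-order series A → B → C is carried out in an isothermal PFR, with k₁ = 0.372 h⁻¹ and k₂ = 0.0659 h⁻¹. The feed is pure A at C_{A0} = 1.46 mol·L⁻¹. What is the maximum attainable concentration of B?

Evaluating C_B at τ_opt = ln(k₂/k₁)/(k₂−k₁) gives C_{B,max}/C_{A0} = (k₁/k₂)^[k₂/(k₂−k₁)].
= (0.372/0.0659)^(0.0659/(0.0659−0.372)) = (5.645)^(-0.2153) = 0.6889.
C_{B,max} = 0.6889×1.46 = 1.01 mol·L⁻¹.

1.01 mol·L⁻¹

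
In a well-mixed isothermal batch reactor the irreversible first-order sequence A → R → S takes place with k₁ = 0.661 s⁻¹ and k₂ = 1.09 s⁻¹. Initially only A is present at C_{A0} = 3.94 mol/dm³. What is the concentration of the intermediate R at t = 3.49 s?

0.469 mol/dm³

For first-order series with pure A initially, C_R(t) = k₁C_{A0}/(k₂−k₁)·(e^(−k₁t) − e^(−k₂t)).
e^(−k₁t) = e^(−0.661×3.49) = e^(−2.307) = 0.09957; e^(−k₂t) = e^(−3.804) = 0.02228.
C_R = 0.661×3.94/(1.09−0.661) × (0.09957−0.02228) = 6.071×0.07729 = 0.4692 mol/dm³.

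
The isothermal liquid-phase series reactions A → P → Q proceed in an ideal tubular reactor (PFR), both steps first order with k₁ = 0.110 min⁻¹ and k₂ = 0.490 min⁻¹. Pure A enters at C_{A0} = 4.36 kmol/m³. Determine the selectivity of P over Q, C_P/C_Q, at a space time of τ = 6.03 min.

The intermediate concentration in a first-order A→B→C sequence is C_P = k₁C_{A0}(e^(−k₁τ) − e^(−k₂τ))/(k₂−k₁).
e^(−k₁τ) = e^(−0.110×6.03) = e^(−0.6633) = 0.5151; e^(−k₂τ) = e^(−2.955) = 0.05209.
C_P = 0.110×4.36/(0.490−0.110) × (0.5151−0.05209) = 1.262×0.4631 = 0.5844 kmol/m³.
C_A = C_{A0}e^(−k₁τ) = 2.246 kmol/m³, so C_Q = C_{A0}−C_A−C_P = 1.530 kmol/m³; C_P/C_Q = 0.382.

0.382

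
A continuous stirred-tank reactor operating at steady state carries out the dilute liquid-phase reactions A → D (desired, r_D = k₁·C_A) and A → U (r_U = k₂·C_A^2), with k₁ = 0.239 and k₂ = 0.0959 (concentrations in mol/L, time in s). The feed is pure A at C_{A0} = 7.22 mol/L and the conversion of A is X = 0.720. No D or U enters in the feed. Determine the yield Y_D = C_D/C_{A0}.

0.398

Exit C_A = C_{A0}(1−X) = 7.22×0.280 = 2.022 mol/L.
A CSTR operates uniformly at the exit composition, giving r_D = 0.4832 and r_U = 0.3919 (each k·C_A^n at C_A = 2.022).
Fraction of consumed A going to D: r_D/(r_D+r_U) = 0.5521.
C_D = 0.5521·C_{A0}·X = 0.5521×7.22×0.720 = 2.87 mol/L; Y_D = C_D/C_{A0} = 0.398.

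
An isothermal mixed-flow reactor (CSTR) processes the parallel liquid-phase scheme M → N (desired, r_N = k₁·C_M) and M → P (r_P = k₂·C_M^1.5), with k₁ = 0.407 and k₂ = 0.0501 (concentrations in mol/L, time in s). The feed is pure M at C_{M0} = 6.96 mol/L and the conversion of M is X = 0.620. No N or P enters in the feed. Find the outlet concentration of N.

3.60 mol/L

Exit C_M = C_{M0}(1−X) = 6.96×0.380 = 2.645 mol/L.
A CSTR operates uniformly at the exit composition, giving r_N = 1.076 and r_P = 0.2155 (each k·C_M^n at C_M = 2.645).
Fraction of consumed M going to N: r_N/(r_N+r_P) = 0.8332.
C_N = 0.8332·C_{M0}·X = 0.8332×6.96×0.620 = 3.60 mol/L.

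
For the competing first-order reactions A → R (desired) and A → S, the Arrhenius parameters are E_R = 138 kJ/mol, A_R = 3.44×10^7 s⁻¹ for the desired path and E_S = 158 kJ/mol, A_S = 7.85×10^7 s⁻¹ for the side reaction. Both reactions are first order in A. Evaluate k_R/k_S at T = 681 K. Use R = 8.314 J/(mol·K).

15.0

Since both paths have the same order in A, the concentration cancels and S_{R/S} = k_R/k_S = (A_R/A_S)·exp[(E_S−E_R)/(RT)].
(E_S−E_R)/(RT) = (158−138)×10³/(8.314×681) = 20000/5662 = 3.532.
k_R/k_S = (3.44×10^7/7.85×10^7)·exp(3.532) = 0.4382 × 34.21 = 15.0.
Since E_R < E_S, lowering the temperature improves selectivity toward R.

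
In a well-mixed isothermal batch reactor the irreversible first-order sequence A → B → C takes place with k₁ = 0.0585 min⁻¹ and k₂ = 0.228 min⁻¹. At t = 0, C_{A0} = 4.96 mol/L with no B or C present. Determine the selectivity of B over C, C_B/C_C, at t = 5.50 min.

The intermediate concentration in a first-order A→B→C sequence is C_B = k₁C_{A0}(e^(−k₁t) − e^(−k₂t))/(k₂−k₁).
e^(−k₁t) = e^(−0.0585×5.50) = e^(−0.3218) = 0.7249; e^(−k₂t) = e^(−1.254) = 0.2854.
C_B = 0.0585×4.96/(0.228−0.0585) × (0.7249−0.2854) = 1.712×0.4395 = 0.7524 mol/L.
C_A = C_{A0}e^(−k₁t) = 3.595 mol/L, so C_C = C_{A0}−C_A−C_B = 0.6122 mol/L; C_B/C_C = 1.23.

1.23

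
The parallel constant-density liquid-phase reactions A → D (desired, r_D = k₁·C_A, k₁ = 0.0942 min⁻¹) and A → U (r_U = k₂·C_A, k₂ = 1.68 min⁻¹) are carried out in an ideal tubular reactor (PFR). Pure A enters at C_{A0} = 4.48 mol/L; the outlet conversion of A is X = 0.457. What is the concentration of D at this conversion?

C_A = C_{A0}(1−X) = 2.433 mol/L.
Both paths are first order in A, so the instantaneous fraction to D is constant: dC_D/d(−C_A) = k₁/(k₁+k₂) = 0.05309.
C_D = 0.05309·(C_{A0}−C_A) = 0.05309×2.047 = 0.109 mol/L.

0.109 mol/L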